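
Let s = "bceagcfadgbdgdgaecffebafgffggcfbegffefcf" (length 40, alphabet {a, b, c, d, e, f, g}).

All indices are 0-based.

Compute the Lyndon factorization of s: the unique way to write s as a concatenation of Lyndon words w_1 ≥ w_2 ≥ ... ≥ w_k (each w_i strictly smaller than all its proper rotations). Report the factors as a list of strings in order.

["bce", "agcf", "adgbdgdgaecffebafgffggcfbegffefcf"]

emit factor 1: 'bce' (i=0, period=3)
emit factor 2: 'agcf' (i=3, period=4)
emit factor 3: 'adgbdgdgaecffebafgffggcfbegffefcf' (i=7, period=33)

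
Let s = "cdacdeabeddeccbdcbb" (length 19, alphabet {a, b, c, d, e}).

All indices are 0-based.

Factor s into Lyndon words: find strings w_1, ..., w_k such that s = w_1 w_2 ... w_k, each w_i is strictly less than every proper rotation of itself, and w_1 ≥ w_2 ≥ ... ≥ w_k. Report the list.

["cd", "acde", "abeddeccbdcbb"]

emit factor 1: 'cd' (i=0, period=2)
emit factor 2: 'acde' (i=2, period=4)
emit factor 3: 'abeddeccbdcbb' (i=6, period=13)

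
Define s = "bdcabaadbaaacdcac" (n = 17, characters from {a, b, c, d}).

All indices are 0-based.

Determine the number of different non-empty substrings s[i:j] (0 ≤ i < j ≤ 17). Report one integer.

132

rank→(start, suffix):
  0 → (9, 'aaacdcac')
  1 → (10, 'aacdcac')
  2 → (5, 'aadbaaacdcac')
  3 → (3, 'abaadbaaacdcac')
  4 → (15, 'ac')
  5 → (11, 'acdcac')
  6 → (6, 'adbaaacdcac')
  7 → (8, 'baaacdcac')
  8 → (4, 'baadbaaacdcac')
  9 → (0, 'bdcabaadbaaacdcac')
  10 → (16, 'c')
  11 → (2, 'cabaadbaaacdcac')
  12 → (14, 'cac')
  13 → (12, 'cdcac')
  14 → (7, 'dbaaacdcac')
  15 → (1, 'dcabaadbaaacdcac')
  16 → (13, 'dcac')

SA = [9, 10, 5, 3, 15, 11, 6, 8, 4, 0, 16, 2, 14, 12, 7, 1, 13]
i: (SA[i-1],SA[i]) lcp shared
  1: (9,10) 2 'aa'
  2: (10,5) 2 'aa'
  3: (5,3) 1 'a'
  4: (3,15) 1 'a'
  5: (15,11) 2 'ac'
  6: (11,6) 1 'a'
  7: (6,8) 0 ''
  8: (8,4) 3 'baa'
  9: (4,0) 1 'b'
  10: (0,16) 0 ''
  11: (16,2) 1 'c'
  12: (2,14) 2 'ca'
  13: (14,12) 1 'c'
  14: (12,7) 0 ''
  15: (7,1) 1 'd'
  16: (1,13) 3 'dca'

n(n+1)/2 = 17·18/2 = 153
Σ LCP = 0 + 2 + 2 + 1 + 1 + 2 + 1 + 0 + 3 + 1 + 0 + 1 + 2 + 1 + 0 + 1 + 3 = 21
distinct = 153 − 21 = 132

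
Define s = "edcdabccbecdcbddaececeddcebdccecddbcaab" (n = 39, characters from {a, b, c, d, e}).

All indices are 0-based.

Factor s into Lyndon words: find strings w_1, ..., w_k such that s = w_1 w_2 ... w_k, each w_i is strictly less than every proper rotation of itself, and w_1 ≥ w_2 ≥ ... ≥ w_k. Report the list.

emit factor 1: 'e' (i=0, period=1)
emit factor 2: 'd' (i=1, period=1)
emit factor 3: 'cd' (i=2, period=2)
emit factor 4: 'abccbecdcbddaececeddcebdccecddbc' (i=4, period=32)
emit factor 5: 'aab' (i=36, period=3)

["e", "d", "cd", "abccbecdcbddaececeddcebdccecddbc", "aab"]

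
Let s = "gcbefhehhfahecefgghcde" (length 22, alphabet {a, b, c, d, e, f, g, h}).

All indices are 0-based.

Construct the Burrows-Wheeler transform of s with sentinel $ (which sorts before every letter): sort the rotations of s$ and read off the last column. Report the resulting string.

rank  rotation                 last
    0  $gcbefhehhfahecefgghcde  e
    1  ahecefgghcde$gcbefhehhf  f
    2  befhehhfahecefgghcde$gc  c
    3  cbefhehhfahecefgghcde$g  g
    4  cde$gcbefhehhfahecefggh  h
    5  cefgghcde$gcbefhehhfahe  e
    6  de$gcbefhehhfahecefgghc  c
    7  e$gcbefhehhfahecefgghcd  d
    8  ecefgghcde$gcbefhehhfah  h
    9  efgghcde$gcbefhehhfahec  c
   10  efhehhfahecefgghcde$gcb  b
   11  ehhfahecefgghcde$gcbefh  h
   12  fahecefgghcde$gcbefhehh  h
   13  fgghcde$gcbefhehhfahece  e
   14  fhehhfahecefgghcde$gcbe  e
   15  gcbefhehhfahecefgghcde$  $
   16  gghcde$gcbefhehhfahecef  f
   17  ghcde$gcbefhehhfahecefg  g
   18  hcde$gcbefhehhfahecefgg  g
   19  hecefgghcde$gcbefhehhfa  a
   20  hehhfahecefgghcde$gcbef  f
   21  hfahecefgghcde$gcbefheh  h
   22  hhfahecefgghcde$gcbefhe  e

efcghecdhcbhhee$fggafhe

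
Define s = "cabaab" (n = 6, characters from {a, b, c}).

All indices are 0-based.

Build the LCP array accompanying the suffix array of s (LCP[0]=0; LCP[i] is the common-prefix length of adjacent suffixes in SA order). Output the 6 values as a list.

[0, 1, 2, 0, 1, 0]

rank→(start, suffix):
  0 → (3, 'aab')
  1 → (4, 'ab')
  2 → (1, 'abaab')
  3 → (5, 'b')
  4 → (2, 'baab')
  5 → (0, 'cabaab')

SA = [3, 4, 1, 5, 2, 0]
i: (SA[i-1],SA[i]) lcp shared
  1: (3,4) 1 'a'
  2: (4,1) 2 'ab'
  3: (1,5) 0 ''
  4: (5,2) 1 'b'
  5: (2,0) 0 ''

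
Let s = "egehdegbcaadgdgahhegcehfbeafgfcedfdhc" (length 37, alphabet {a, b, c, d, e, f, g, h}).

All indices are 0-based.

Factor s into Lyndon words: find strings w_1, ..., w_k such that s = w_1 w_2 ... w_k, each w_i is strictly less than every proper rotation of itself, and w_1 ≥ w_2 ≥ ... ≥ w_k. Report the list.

["egeh", "deg", "bc", "aadgdgahhegcehfbeafgfcedfdhc"]

emit factor 1: 'egeh' (i=0, period=4)
emit factor 2: 'deg' (i=4, period=3)
emit factor 3: 'bc' (i=7, period=2)
emit factor 4: 'aadgdgahhegcehfbeafgfcedfdhc' (i=9, period=28)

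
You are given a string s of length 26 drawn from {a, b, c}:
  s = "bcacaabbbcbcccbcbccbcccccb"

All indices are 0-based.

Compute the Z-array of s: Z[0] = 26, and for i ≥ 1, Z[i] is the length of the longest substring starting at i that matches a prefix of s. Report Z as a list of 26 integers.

[26, 0, 0, 0, 0, 0, 1, 1, 2, 0, 2, 0, 0, 0, 2, 0, 2, 0, 0, 2, 0, 0, 0, 0, 0, 1]

Z[0]=26
i=1: fresh scan; Z[1]=0
i=2: fresh scan; Z[2]=0
i=3: fresh scan; Z[3]=0
i=4: fresh scan; Z[4]=0
i=5: fresh scan; Z[5]=0
i=6: fresh scan; Z[6]=1 extend→box=[6,7)
i=7: fresh scan; Z[7]=1 extend→box=[7,8)
i=8: fresh scan; Z[8]=2 extend→box=[8,10)
i=9: min(r-i=1, Z[1]=0)=0; Z[9]=0
i=10: fresh scan; Z[10]=2 extend→box=[10,12)
i=11: min(r-i=1, Z[1]=0)=0; Z[11]=0
i=12: fresh scan; Z[12]=0
i=13: fresh scan; Z[13]=0
i=14: fresh scan; Z[14]=2 extend→box=[14,16)
i=15: min(r-i=1, Z[1]=0)=0; Z[15]=0
i=16: fresh scan; Z[16]=2 extend→box=[16,18)
i=17: min(r-i=1, Z[1]=0)=0; Z[17]=0
i=18: fresh scan; Z[18]=0
i=19: fresh scan; Z[19]=2 extend→box=[19,21)
i=20: min(r-i=1, Z[1]=0)=0; Z[20]=0
i=21: fresh scan; Z[21]=0
i=22: fresh scan; Z[22]=0
i=23: fresh scan; Z[23]=0
i=24: fresh scan; Z[24]=0
i=25: fresh scan; Z[25]=1 extend→box=[25,26)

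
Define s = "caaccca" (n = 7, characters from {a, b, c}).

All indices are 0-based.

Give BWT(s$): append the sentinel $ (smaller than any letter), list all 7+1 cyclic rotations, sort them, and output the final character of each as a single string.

rank  rotation  last
    0  $caaccca  a
    1  a$caaccc  c
    2  aaccca$c  c
    3  accca$ca  a
    4  ca$caacc  c
    5  caaccca$  $
    6  cca$caac  c
    7  ccca$caa  a

accac$ca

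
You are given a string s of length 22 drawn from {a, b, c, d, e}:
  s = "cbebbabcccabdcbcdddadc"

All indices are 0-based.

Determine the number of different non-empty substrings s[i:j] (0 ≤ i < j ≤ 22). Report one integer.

230

sorted suffixes:
  #0 SA[0]=5  'abcccabdcbcdddadc'
  #1 SA[1]=10  'abdcbcdddadc'
  #2 SA[2]=19  'adc'
  #3 SA[3]=4  'babcccabdcbcdddadc'
  #4 SA[4]=3  'bbabcccabdcbcdddadc'
  #5 SA[5]=6  'bcccabdcbcdddadc'
  #6 SA[6]=14  'bcdddadc'
  #7 SA[7]=11  'bdcbcdddadc'
  #8 SA[8]=1  'bebbabcccabdcbcdddadc'
  #9 SA[9]=21  'c'
  #10 SA[10]=9  'cabdcbcdddadc'
  #11 SA[11]=13  'cbcdddadc'
  #12 SA[12]=0  'cbebbabcccabdcbcdddadc'
  #13 SA[13]=8  'ccabdcbcdddadc'
  #14 SA[14]=7  'cccabdcbcdddadc'
  #15 SA[15]=15  'cdddadc'
  #16 SA[16]=18  'dadc'
  #17 SA[17]=20  'dc'
  #18 SA[18]=12  'dcbcdddadc'
  #19 SA[19]=17  'ddadc'
  #20 SA[20]=16  'dddadc'
  #21 SA[21]=2  'ebbabcccabdcbcdddadc'

SA = [5, 10, 19, 4, 3, 6, 14, 11, 1, 21, 9, 13, 0, 8, 7, 15, 18, 20, 12, 17, 16, 2]
[i] adj suffixes → lcp
  [1] 5/10 → 2 ('ab')
  [2] 10/19 → 1 ('a')
  [3] 19/4 → 0 ('')
  [4] 4/3 → 1 ('b')
  [5] 3/6 → 1 ('b')
  [6] 6/14 → 2 ('bc')
  [7] 14/11 → 1 ('b')
  [8] 11/1 → 1 ('b')
  [9] 1/21 → 0 ('')
  [10] 21/9 → 1 ('c')
  [11] 9/13 → 1 ('c')
  [12] 13/0 → 2 ('cb')
  [13] 0/8 → 1 ('c')
  [14] 8/7 → 2 ('cc')
  [15] 7/15 → 1 ('c')
  [16] 15/18 → 0 ('')
  [17] 18/20 → 1 ('d')
  [18] 20/12 → 2 ('dc')
  [19] 12/17 → 1 ('d')
  [20] 17/16 → 2 ('dd')
  [21] 16/2 → 0 ('')

n(n+1)/2 = 22·23/2 = 253
Σ LCP = 0 + 2 + 1 + 0 + 1 + 1 + 2 + 1 + 1 + 0 + 1 + 1 + 2 + 1 + 2 + 1 + 0 + 1 + 2 + 1 + 2 + 0 = 23
distinct = 253 − 23 = 230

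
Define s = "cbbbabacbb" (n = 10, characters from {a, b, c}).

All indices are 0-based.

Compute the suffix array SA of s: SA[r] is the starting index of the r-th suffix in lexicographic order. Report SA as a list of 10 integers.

[4, 6, 9, 3, 5, 8, 2, 1, 7, 0]

rank | idx | suffix
   0 |   4 | abacbb
   1 |   6 | acbb
   2 |   9 | b
   3 |   3 | babacbb
   4 |   5 | bacbb
   5 |   8 | bb
   6 |   2 | bbabacbb
   7 |   1 | bbbabacbb
   8 |   7 | cbb
   9 |   0 | cbbbabacbb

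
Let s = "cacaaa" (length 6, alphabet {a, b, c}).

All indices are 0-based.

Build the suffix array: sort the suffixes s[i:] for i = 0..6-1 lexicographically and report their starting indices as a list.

rank | idx | suffix
   0 |   5 | a
   1 |   4 | aa
   2 |   3 | aaa
   3 |   1 | acaaa
   4 |   2 | caaa
   5 |   0 | cacaaa

[5, 4, 3, 1, 2, 0]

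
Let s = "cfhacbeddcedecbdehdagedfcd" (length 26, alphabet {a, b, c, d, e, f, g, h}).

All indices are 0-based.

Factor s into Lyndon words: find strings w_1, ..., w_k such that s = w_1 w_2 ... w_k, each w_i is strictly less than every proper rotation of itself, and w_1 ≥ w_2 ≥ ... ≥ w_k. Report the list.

emit factor 1: 'cfh' (i=0, period=3)
emit factor 2: 'acbeddcedecbdehdagedfcd' (i=3, period=23)

["cfh", "acbeddcedecbdehdagedfcd"]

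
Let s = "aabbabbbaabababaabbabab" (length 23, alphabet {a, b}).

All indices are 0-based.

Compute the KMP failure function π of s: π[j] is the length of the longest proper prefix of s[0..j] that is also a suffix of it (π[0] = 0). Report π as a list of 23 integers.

π[0] = 0
j=1 s[j]='a': π[1]=1 (border 'a')
j=2 s[j]='b': k: 1→0; π[2]=0 (border '')
j=3 s[j]='b': π[3]=0 (border '')
j=4 s[j]='a': π[4]=1 (border 'a')
j=5 s[j]='b': k: 1→0; π[5]=0 (border '')
j=6 s[j]='b': π[6]=0 (border '')
j=7 s[j]='b': π[7]=0 (border '')
j=8 s[j]='a': π[8]=1 (border 'a')
j=9 s[j]='a': π[9]=2 (border 'aa')
j=10 s[j]='b': π[10]=3 (border 'aab')
j=11 s[j]='a': k: 3→0; π[11]=1 (border 'a')
j=12 s[j]='b': k: 1→0; π[12]=0 (border '')
j=13 s[j]='a': π[13]=1 (border 'a')
j=14 s[j]='b': k: 1→0; π[14]=0 (border '')
j=15 s[j]='a': π[15]=1 (border 'a')
j=16 s[j]='a': π[16]=2 (border 'aa')
j=17 s[j]='b': π[17]=3 (border 'aab')
j=18 s[j]='b': π[18]=4 (border 'aabb')
j=19 s[j]='a': π[19]=5 (border 'aabba')
j=20 s[j]='b': π[20]=6 (border 'aabbab')
j=21 s[j]='a': k: 6→0; π[21]=1 (border 'a')
j=22 s[j]='b': k: 1→0; π[22]=0 (border '')

[0, 1, 0, 0, 1, 0, 0, 0, 1, 2, 3, 1, 0, 1, 0, 1, 2, 3, 4, 5, 6, 1, 0]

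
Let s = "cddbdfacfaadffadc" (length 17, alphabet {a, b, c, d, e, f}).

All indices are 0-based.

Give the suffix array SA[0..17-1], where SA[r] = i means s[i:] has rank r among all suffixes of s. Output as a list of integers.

sorted suffixes:
  #0 SA[0]=9  'aadffadc'
  #1 SA[1]=6  'acfaadffadc'
  #2 SA[2]=14  'adc'
  #3 SA[3]=10  'adffadc'
  #4 SA[4]=3  'bdfacfaadffadc'
  #5 SA[5]=16  'c'
  #6 SA[6]=0  'cddbdfacfaadffadc'
  #7 SA[7]=7  'cfaadffadc'
  #8 SA[8]=2  'dbdfacfaadffadc'
  #9 SA[9]=15  'dc'
  #10 SA[10]=1  'ddbdfacfaadffadc'
  #11 SA[11]=4  'dfacfaadffadc'
  #12 SA[12]=11  'dffadc'
  #13 SA[13]=8  'faadffadc'
  #14 SA[14]=5  'facfaadffadc'
  #15 SA[15]=13  'fadc'
  #16 SA[16]=12  'ffadc'

[9, 6, 14, 10, 3, 16, 0, 7, 2, 15, 1, 4, 11, 8, 5, 13, 12]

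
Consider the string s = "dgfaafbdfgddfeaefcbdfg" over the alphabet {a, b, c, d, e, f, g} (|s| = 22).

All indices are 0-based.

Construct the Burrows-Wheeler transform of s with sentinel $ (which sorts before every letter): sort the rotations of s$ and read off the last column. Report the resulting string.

rank  rotation                 last
    0  $dgfaafbdfgddfeaefcbdfg  g
    1  aafbdfgddfeaefcbdfg$dgf  f
    2  aefcbdfg$dgfaafbdfgddfe  e
    3  afbdfgddfeaefcbdfg$dgfa  a
    4  bdfg$dgfaafbdfgddfeaefc  c
    5  bdfgddfeaefcbdfg$dgfaaf  f
    6  cbdfg$dgfaafbdfgddfeaef  f
    7  ddfeaefcbdfg$dgfaafbdfg  g
    8  dfeaefcbdfg$dgfaafbdfgd  d
    9  dfg$dgfaafbdfgddfeaefcb  b
   10  dfgddfeaefcbdfg$dgfaafb  b
   11  dgfaafbdfgddfeaefcbdfg$  $
   12  eaefcbdfg$dgfaafbdfgddf  f
   13  efcbdfg$dgfaafbdfgddfea  a
   14  faafbdfgddfeaefcbdfg$dg  g
   15  fbdfgddfeaefcbdfg$dgfaa  a
   16  fcbdfg$dgfaafbdfgddfeae  e
   17  feaefcbdfg$dgfaafbdfgdd  d
   18  fg$dgfaafbdfgddfeaefcbd  d
   19  fgddfeaefcbdfg$dgfaafbd  d
   20  g$dgfaafbdfgddfeaefcbdf  f
   21  gddfeaefcbdfg$dgfaafbdf  f
   22  gfaafbdfgddfeaefcbdfg$d  d

gfeacffgdbb$fagaedddffd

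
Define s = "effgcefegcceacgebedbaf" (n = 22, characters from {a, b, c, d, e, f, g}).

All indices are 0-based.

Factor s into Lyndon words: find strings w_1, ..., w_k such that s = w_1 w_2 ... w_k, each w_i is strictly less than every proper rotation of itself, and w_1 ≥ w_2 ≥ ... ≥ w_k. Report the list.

emit factor 1: 'effg' (i=0, period=4)
emit factor 2: 'cefeg' (i=4, period=5)
emit factor 3: 'cce' (i=9, period=3)
emit factor 4: 'acgebedbaf' (i=12, period=10)

["effg", "cefeg", "cce", "acgebedbaf"]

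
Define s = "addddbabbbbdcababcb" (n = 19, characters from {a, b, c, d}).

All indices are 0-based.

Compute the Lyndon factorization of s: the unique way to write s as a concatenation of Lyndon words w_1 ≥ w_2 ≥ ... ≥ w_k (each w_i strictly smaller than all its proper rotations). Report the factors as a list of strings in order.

emit factor 1: 'addddb' (i=0, period=6)
emit factor 2: 'abbbbdc' (i=6, period=7)
emit factor 3: 'ababcb' (i=13, period=6)

["addddb", "abbbbdc", "ababcb"]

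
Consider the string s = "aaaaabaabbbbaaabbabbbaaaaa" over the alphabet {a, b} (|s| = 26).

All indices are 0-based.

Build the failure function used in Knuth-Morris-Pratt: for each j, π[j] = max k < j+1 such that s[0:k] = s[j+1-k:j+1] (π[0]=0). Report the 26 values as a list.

π[0] = 0
j=1 s[j]='a': π[1]=1 (border 'a')
j=2 s[j]='a': π[2]=2 (border 'aa')
j=3 s[j]='a': π[3]=3 (border 'aaa')
j=4 s[j]='a': π[4]=4 (border 'aaaa')
j=5 s[j]='b': k: 4→3→2→1→0; π[5]=0 (border '')
j=6 s[j]='a': π[6]=1 (border 'a')
j=7 s[j]='a': π[7]=2 (border 'aa')
j=8 s[j]='b': k: 2→1→0; π[8]=0 (border '')
j=9 s[j]='b': π[9]=0 (border '')
j=10 s[j]='b': π[10]=0 (border '')
j=11 s[j]='b': π[11]=0 (border '')
j=12 s[j]='a': π[12]=1 (border 'a')
j=13 s[j]='a': π[13]=2 (border 'aa')
j=14 s[j]='a': π[14]=3 (border 'aaa')
j=15 s[j]='b': k: 3→2→1→0; π[15]=0 (border '')
j=16 s[j]='b': π[16]=0 (border '')
j=17 s[j]='a': π[17]=1 (border 'a')
j=18 s[j]='b': k: 1→0; π[18]=0 (border '')
j=19 s[j]='b': π[19]=0 (border '')
j=20 s[j]='b': π[20]=0 (border '')
j=21 s[j]='a': π[21]=1 (border 'a')
j=22 s[j]='a': π[22]=2 (border 'aa')
j=23 s[j]='a': π[23]=3 (border 'aaa')
j=24 s[j]='a': π[24]=4 (border 'aaaa')
j=25 s[j]='a': π[25]=5 (border 'aaaaa')

[0, 1, 2, 3, 4, 0, 1, 2, 0, 0, 0, 0, 1, 2, 3, 0, 0, 1, 0, 0, 0, 1, 2, 3, 4, 5]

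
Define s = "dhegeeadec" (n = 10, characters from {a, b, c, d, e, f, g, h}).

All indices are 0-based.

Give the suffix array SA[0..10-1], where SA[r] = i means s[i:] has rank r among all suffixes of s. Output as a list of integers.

[6, 9, 7, 0, 5, 8, 4, 2, 3, 1]

rank | idx | suffix
   0 |   6 | adec
   1 |   9 | c
   2 |   7 | dec
   3 |   0 | dhegeeadec
   4 |   5 | eadec
   5 |   8 | ec
   6 |   4 | eeadec
   7 |   2 | egeeadec
   8 |   3 | geeadec
   9 |   1 | hegeeadec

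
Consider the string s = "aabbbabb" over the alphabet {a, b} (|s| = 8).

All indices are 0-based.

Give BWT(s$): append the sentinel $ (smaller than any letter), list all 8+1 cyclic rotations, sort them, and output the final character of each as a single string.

rank  rotation   last
    0  $aabbbabb  b
    1  aabbbabb$  $
    2  abb$aabbb  b
    3  abbbabb$a  a
    4  b$aabbbab  b
    5  babb$aabb  b
    6  bb$aabbba  a
    7  bbabb$aab  b
    8  bbbabb$aa  a

b$babbaba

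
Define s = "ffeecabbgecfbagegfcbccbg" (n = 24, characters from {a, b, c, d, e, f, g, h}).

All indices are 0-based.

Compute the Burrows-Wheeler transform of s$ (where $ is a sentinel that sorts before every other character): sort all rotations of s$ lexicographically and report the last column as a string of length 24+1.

rank  rotation                   last
    0  $ffeecabbgecfbagegfcbccbg  g
    1  abbgecfbagegfcbccbg$ffeec  c
    2  agegfcbccbg$ffeecabbgecfb  b
    3  bagegfcbccbg$ffeecabbgecf  f
    4  bbgecfbagegfcbccbg$ffeeca  a
    5  bccbg$ffeecabbgecfbagegfc  c
    6  bg$ffeecabbgecfbagegfcbcc  c
    7  bgecfbagegfcbccbg$ffeecab  b
    8  cabbgecfbagegfcbccbg$ffee  e
    9  cbccbg$ffeecabbgecfbagegf  f
   10  cbg$ffeecabbgecfbagegfcbc  c
   11  ccbg$ffeecabbgecfbagegfcb  b
   12  cfbagegfcbccbg$ffeecabbge  e
   13  ecabbgecfbagegfcbccbg$ffe  e
   14  ecfbagegfcbccbg$ffeecabbg  g
   15  eecabbgecfbagegfcbccbg$ff  f
   16  egfcbccbg$ffeecabbgecfbag  g
   17  fbagegfcbccbg$ffeecabbgec  c
   18  fcbccbg$ffeecabbgecfbageg  g
   19  feecabbgecfbagegfcbccbg$f  f
   20  ffeecabbgecfbagegfcbccbg$  $
   21  g$ffeecabbgecfbagegfcbccb  b
   22  gecfbagegfcbccbg$ffeecabb  b
   23  gegfcbccbg$ffeecabbgecfba  a
   24  gfcbccbg$ffeecabbgecfbage  e

gcbfaccbefcbeegfgcgf$bbae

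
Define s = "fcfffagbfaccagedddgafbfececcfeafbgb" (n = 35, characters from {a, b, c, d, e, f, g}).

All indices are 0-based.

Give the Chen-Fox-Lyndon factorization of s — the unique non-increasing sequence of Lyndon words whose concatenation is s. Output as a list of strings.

["f", "cfff", "agbf", "accagedddgafbfececcfeafbgb"]

emit factor 1: 'f' (i=0, period=1)
emit factor 2: 'cfff' (i=1, period=4)
emit factor 3: 'agbf' (i=5, period=4)
emit factor 4: 'accagedddgafbfececcfeafbgb' (i=9, period=26)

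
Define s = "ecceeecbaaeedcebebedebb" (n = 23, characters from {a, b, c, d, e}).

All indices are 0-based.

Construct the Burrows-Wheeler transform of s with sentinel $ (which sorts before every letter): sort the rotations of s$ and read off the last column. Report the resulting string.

rank  rotation                  last
    0  $ecceeecbaaeedcebebedebb  b
    1  aaeedcebebedebb$ecceeecb  b
    2  aeedcebebedebb$ecceeecba  a
    3  b$ecceeecbaaeedcebebedeb  b
    4  baaeedcebebedebb$ecceeec  c
    5  bb$ecceeecbaaeedcebebede  e
    6  bebedebb$ecceeecbaaeedce  e
    7  bedebb$ecceeecbaaeedcebe  e
    8  cbaaeedcebebedebb$ecceee  e
    9  cceeecbaaeedcebebedebb$e  e
   10  cebebedebb$ecceeecbaaeed  d
   11  ceeecbaaeedcebebedebb$ec  c
   12  dcebebedebb$ecceeecbaaee  e
   13  debb$ecceeecbaaeedcebebe  e
   14  ebb$ecceeecbaaeedcebebed  d
   15  ebebedebb$ecceeecbaaeedc  c
   16  ebedebb$ecceeecbaaeedceb  b
   17  ecbaaeedcebebedebb$eccee  e
   18  ecceeecbaaeedcebebedebb$  $
   19  edcebebedebb$ecceeecbaae  e
   20  edebb$ecceeecbaaeedcebeb  b
   21  eecbaaeedcebebedebb$ecce  e
   22  eedcebebedebb$ecceeecbaa  a
   23  eeecbaaeedcebebedebb$ecc  c

bbabceeeeedceedcbe$ebeac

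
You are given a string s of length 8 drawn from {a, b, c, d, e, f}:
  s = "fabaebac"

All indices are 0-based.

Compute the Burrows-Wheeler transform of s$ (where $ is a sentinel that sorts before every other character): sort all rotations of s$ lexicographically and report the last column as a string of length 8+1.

cfbbeaaa$

rank  rotation   last
    0  $fabaebac  c
    1  abaebac$f  f
    2  ac$fabaeb  b
    3  aebac$fab  b
    4  bac$fabae  e
    5  baebac$fa  a
    6  c$fabaeba  a
    7  ebac$faba  a
    8  fabaebac$  $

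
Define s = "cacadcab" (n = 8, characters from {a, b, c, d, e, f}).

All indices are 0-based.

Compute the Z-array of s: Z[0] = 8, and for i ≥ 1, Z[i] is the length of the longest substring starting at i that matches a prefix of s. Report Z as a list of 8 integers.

Z[0]=8
i=1: outside box; Z[1]=0
i=2: outside box; Z[2]=2 scan→box=[2,4)
i=3: min(r-i=1, Z[1]=0)=0; Z[3]=0
i=4: outside box; Z[4]=0
i=5: outside box; Z[5]=2 scan→box=[5,7)
i=6: min(r-i=1, Z[1]=0)=0; Z[6]=0
i=7: outside box; Z[7]=0

[8, 0, 2, 0, 0, 2, 0, 0]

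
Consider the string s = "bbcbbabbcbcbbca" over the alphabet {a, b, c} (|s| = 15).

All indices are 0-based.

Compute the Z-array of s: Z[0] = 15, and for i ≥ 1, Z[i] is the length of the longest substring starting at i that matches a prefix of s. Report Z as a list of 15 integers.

Z[0]=15
i=1: outside box; Z[1]=1 scan→box=[1,2)
i=2: outside box; Z[2]=0
i=3: outside box; Z[3]=2 scan→box=[3,5)
i=4: min(r-i=1, Z[1]=1)=1; Z[4]=1
i=5: outside box; Z[5]=0
i=6: outside box; Z[6]=4 scan→box=[6,10)
i=7: min(r-i=3, Z[1]=1)=1; Z[7]=1
i=8: min(r-i=2, Z[2]=0)=0; Z[8]=0
i=9: min(r-i=1, Z[3]=2)=1; Z[9]=1
i=10: outside box; Z[10]=0
i=11: outside box; Z[11]=3 scan→box=[11,14)
i=12: min(r-i=2, Z[1]=1)=1; Z[12]=1
i=13: min(r-i=1, Z[2]=0)=0; Z[13]=0
i=14: outside box; Z[14]=0

[15, 1, 0, 2, 1, 0, 4, 1, 0, 1, 0, 3, 1, 0, 0]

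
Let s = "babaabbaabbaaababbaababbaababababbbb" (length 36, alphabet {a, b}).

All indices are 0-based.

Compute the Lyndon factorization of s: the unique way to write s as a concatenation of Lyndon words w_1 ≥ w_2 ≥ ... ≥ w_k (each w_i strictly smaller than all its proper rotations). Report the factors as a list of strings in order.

["b", "ab", "aabb", "aabb", "aaababbaababbaababababbbb"]

emit factor 1: 'b' (i=0, period=1)
emit factor 2: 'ab' (i=1, period=2)
emit factor 3: 'aabb' (i=3, period=4)
emit factor 4: 'aabb' (i=7, period=4)
emit factor 5: 'aaababbaababbaababababbbb' (i=11, period=25)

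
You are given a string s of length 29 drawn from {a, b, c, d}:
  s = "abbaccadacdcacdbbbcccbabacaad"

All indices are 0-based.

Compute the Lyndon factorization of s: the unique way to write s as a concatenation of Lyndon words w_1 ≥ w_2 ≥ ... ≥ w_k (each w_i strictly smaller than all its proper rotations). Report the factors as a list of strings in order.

["abbaccadacdcacdbbbcccb", "abac", "aad"]

emit factor 1: 'abbaccadacdcacdbbbcccb' (i=0, period=22)
emit factor 2: 'abac' (i=22, period=4)
emit factor 3: 'aad' (i=26, period=3)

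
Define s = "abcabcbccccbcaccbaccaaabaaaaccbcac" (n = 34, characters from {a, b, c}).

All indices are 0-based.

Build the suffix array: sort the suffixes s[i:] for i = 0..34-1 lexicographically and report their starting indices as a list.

[24, 20, 25, 21, 26, 22, 0, 3, 32, 17, 13, 27, 23, 16, 1, 30, 11, 4, 6, 33, 19, 2, 31, 12, 15, 29, 10, 5, 18, 14, 28, 9, 8, 7]

rank | idx | suffix
   0 |  24 | aaaaccbcac
   1 |  20 | aaabaaaaccbcac
   2 |  25 | aaaccbcac
   3 |  21 | aabaaaaccbcac
   4 |  26 | aaccbcac
   5 |  22 | abaaaaccbcac
   6 |   0 | abcabcbccccbcaccbaccaaabaaaaccbcac
   7 |   3 | abcbccccbcaccbaccaaabaaaaccbcac
   8 |  32 | ac
   9 |  17 | accaaabaaaaccbcac
  10 |  13 | accbaccaaabaaaaccbcac
  11 |  27 | accbcac
  12 |  23 | baaaaccbcac
  13 |  16 | baccaaabaaaaccbcac
  14 |   1 | bcabcbccccbcaccbaccaaabaaaaccbcac
  15 |  30 | bcac
  16 |  11 | bcaccbaccaaabaaaaccbcac
  17 |   4 | bcbccccbcaccbaccaaabaaaaccbcac
  18 |   6 | bccccbcaccbaccaaabaaaaccbcac
  19 |  33 | c
  20 |  19 | caaabaaaaccbcac
  21 |   2 | cabcbccccbcaccbaccaaabaaaaccbcac
  22 |  31 | cac
  23 |  12 | caccbaccaaabaaaaccbcac
  24 |  15 | cbaccaaabaaaaccbcac
  25 |  29 | cbcac
  26 |  10 | cbcaccbaccaaabaaaaccbcac
  27 |   5 | cbccccbcaccbaccaaabaaaaccbcac
  28 |  18 | ccaaabaaaaccbcac
  29 |  14 | ccbaccaaabaaaaccbcac
  30 |  28 | ccbcac
  31 |   9 | ccbcaccbaccaaabaaaaccbcac
  32 |   8 | cccbcaccbaccaaabaaaaccbcac
  33 |   7 | ccccbcaccbaccaaabaaaaccbcac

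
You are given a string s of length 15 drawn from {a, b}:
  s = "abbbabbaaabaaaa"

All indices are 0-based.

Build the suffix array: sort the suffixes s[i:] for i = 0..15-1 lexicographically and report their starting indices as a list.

rank | idx | suffix
   0 |  14 | a
   1 |  13 | aa
   2 |  12 | aaa
   3 |  11 | aaaa
   4 |   7 | aaabaaaa
   5 |   8 | aabaaaa
   6 |   9 | abaaaa
   7 |   4 | abbaaabaaaa
   8 |   0 | abbbabbaaabaaaa
   9 |  10 | baaaa
  10 |   6 | baaabaaaa
  11 |   3 | babbaaabaaaa
  12 |   5 | bbaaabaaaa
  13 |   2 | bbabbaaabaaaa
  14 |   1 | bbbabbaaabaaaa

[14, 13, 12, 11, 7, 8, 9, 4, 0, 10, 6, 3, 5, 2, 1]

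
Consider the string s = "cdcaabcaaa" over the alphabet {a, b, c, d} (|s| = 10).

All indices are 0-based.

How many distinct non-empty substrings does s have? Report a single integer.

45

sorted suffixes:
  #0 SA[0]=9  'a'
  #1 SA[1]=8  'aa'
  #2 SA[2]=7  'aaa'
  #3 SA[3]=3  'aabcaaa'
  #4 SA[4]=4  'abcaaa'
  #5 SA[5]=5  'bcaaa'
  #6 SA[6]=6  'caaa'
  #7 SA[7]=2  'caabcaaa'
  #8 SA[8]=0  'cdcaabcaaa'
  #9 SA[9]=1  'dcaabcaaa'

SA = [9, 8, 7, 3, 4, 5, 6, 2, 0, 1]
[i] adj suffixes → lcp
  [1] 9/8 → 1 ('a')
  [2] 8/7 → 2 ('aa')
  [3] 7/3 → 2 ('aa')
  [4] 3/4 → 1 ('a')
  [5] 4/5 → 0 ('')
  [6] 5/6 → 0 ('')
  [7] 6/2 → 3 ('caa')
  [8] 2/0 → 1 ('c')
  [9] 0/1 → 0 ('')

n(n+1)/2 = 10·11/2 = 55
Σ LCP = 0 + 1 + 2 + 2 + 1 + 0 + 0 + 3 + 1 + 0 = 10
distinct = 55 − 10 = 45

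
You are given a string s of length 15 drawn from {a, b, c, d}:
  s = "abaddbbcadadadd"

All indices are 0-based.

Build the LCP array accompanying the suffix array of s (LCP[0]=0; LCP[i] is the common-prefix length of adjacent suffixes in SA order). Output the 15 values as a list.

rank | idx | suffix
   0 |   0 | abaddbbcadadadd
   1 |   8 | adadadd
   2 |  10 | adadd
   3 |  12 | add
   4 |   2 | addbbcadadadd
   5 |   1 | baddbbcadadadd
   6 |   5 | bbcadadadd
   7 |   6 | bcadadadd
   8 |   7 | cadadadd
   9 |  14 | d
  10 |   9 | dadadd
  11 |  11 | dadd
  12 |   4 | dbbcadadadd
  13 |  13 | dd
  14 |   3 | ddbbcadadadd

SA = [0, 8, 10, 12, 2, 1, 5, 6, 7, 14, 9, 11, 4, 13, 3]
rank  pair      lcp
   1  s[0:],s[8:]  1  'a'
   2  s[8:],s[10:]  4  'adad'
   3  s[10:],s[12:]  2  'ad'
   4  s[12:],s[2:]  3  'add'
   5  s[2:],s[1:]  0  ''
   6  s[1:],s[5:]  1  'b'
   7  s[5:],s[6:]  1  'b'
   8  s[6:],s[7:]  0  ''
   9  s[7:],s[14:]  0  ''
  10  s[14:],s[9:]  1  'd'
  11  s[9:],s[11:]  3  'dad'
  12  s[11:],s[4:]  1  'd'
  13  s[4:],s[13:]  1  'd'
  14  s[13:],s[3:]  2  'dd'

[0, 1, 4, 2, 3, 0, 1, 1, 0, 0, 1, 3, 1, 1, 2]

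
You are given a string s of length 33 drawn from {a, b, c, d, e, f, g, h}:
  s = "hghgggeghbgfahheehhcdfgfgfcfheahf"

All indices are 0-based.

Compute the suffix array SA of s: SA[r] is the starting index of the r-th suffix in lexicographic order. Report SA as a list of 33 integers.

[30, 12, 9, 19, 26, 20, 29, 15, 6, 16, 32, 11, 25, 23, 21, 27, 5, 10, 24, 22, 4, 3, 7, 1, 8, 18, 28, 14, 31, 2, 0, 17, 13]

sorted suffixes:
  #0 SA[0]=30  'ahf'
  #1 SA[1]=12  'ahheehhcdfgfgfcfheahf'
  #2 SA[2]=9  'bgfahheehhcdfgfgfcfheahf'
  #3 SA[3]=19  'cdfgfgfcfheahf'
  #4 SA[4]=26  'cfheahf'
  #5 SA[5]=20  'dfgfgfcfheahf'
  #6 SA[6]=29  'eahf'
  #7 SA[7]=15  'eehhcdfgfgfcfheahf'
  #8 SA[8]=6  'eghbgfahheehhcdfgfgfcfheahf'
  #9 SA[9]=16  'ehhcdfgfgfcfheahf'
  #10 SA[10]=32  'f'
  #11 SA[11]=11  'fahheehhcdfgfgfcfheahf'
  #12 SA[12]=25  'fcfheahf'
  #13 SA[13]=23  'fgfcfheahf'
  #14 SA[14]=21  'fgfgfcfheahf'
  #15 SA[15]=27  'fheahf'
  #16 SA[16]=5  'geghbgfahheehhcdfgfgfcfheahf'
  #17 SA[17]=10  'gfahheehhcdfgfgfcfheahf'
  #18 SA[18]=24  'gfcfheahf'
  #19 SA[19]=22  'gfgfcfheahf'
  #20 SA[20]=4  'ggeghbgfahheehhcdfgfgfcfheahf'
  #21 SA[21]=3  'gggeghbgfahheehhcdfgfgfcfheahf'
  #22 SA[22]=7  'ghbgfahheehhcdfgfgfcfheahf'
  #23 SA[23]=1  'ghgggeghbgfahheehhcdfgfgfcfheahf'
  #24 SA[24]=8  'hbgfahheehhcdfgfgfcfheahf'
  #25 SA[25]=18  'hcdfgfgfcfheahf'
  #26 SA[26]=28  'heahf'
  #27 SA[27]=14  'heehhcdfgfgfcfheahf'
  #28 SA[28]=31  'hf'
  #29 SA[29]=2  'hgggeghbgfahheehhcdfgfgfcfheahf'
  #30 SA[30]=0  'hghgggeghbgfahheehhcdfgfgfcfheahf'
  #31 SA[31]=17  'hhcdfgfgfcfheahf'
  #32 SA[32]=13  'hheehhcdfgfgfcfheahf'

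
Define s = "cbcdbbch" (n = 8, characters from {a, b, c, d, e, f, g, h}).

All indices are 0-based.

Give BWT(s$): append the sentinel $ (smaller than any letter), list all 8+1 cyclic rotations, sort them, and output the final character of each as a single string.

rank  rotation   last
    0  $cbcdbbch  h
    1  bbch$cbcd  d
    2  bcdbbch$c  c
    3  bch$cbcdb  b
    4  cbcdbbch$  $
    5  cdbbch$cb  b
    6  ch$cbcdbb  b
    7  dbbch$cbc  c
    8  h$cbcdbbc  c

hdcb$bbcc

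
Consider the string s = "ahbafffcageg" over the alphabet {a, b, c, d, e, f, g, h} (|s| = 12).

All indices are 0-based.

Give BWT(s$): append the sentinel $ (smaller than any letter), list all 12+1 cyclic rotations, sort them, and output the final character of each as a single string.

gbc$hfgffaeaa

rank  rotation       last
    0  $ahbafffcageg  g
    1  afffcageg$ahb  b
    2  ageg$ahbafffc  c
    3  ahbafffcageg$  $
    4  bafffcageg$ah  h
    5  cageg$ahbafff  f
    6  eg$ahbafffcag  g
    7  fcageg$ahbaff  f
    8  ffcageg$ahbaf  f
    9  fffcageg$ahba  a
   10  g$ahbafffcage  e
   11  geg$ahbafffca  a
   12  hbafffcageg$a  a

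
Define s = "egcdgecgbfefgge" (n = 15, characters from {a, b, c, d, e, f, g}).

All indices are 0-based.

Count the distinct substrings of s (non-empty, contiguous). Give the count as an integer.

rank→(start, suffix):
  0 → (8, 'bfefgge')
  1 → (2, 'cdgecgbfefgge')
  2 → (6, 'cgbfefgge')
  3 → (3, 'dgecgbfefgge')
  4 → (14, 'e')
  5 → (5, 'ecgbfefgge')
  6 → (10, 'efgge')
  7 → (0, 'egcdgecgbfefgge')
  8 → (9, 'fefgge')
  9 → (11, 'fgge')
  10 → (7, 'gbfefgge')
  11 → (1, 'gcdgecgbfefgge')
  12 → (13, 'ge')
  13 → (4, 'gecgbfefgge')
  14 → (12, 'gge')

SA = [8, 2, 6, 3, 14, 5, 10, 0, 9, 11, 7, 1, 13, 4, 12]
[i] adj suffixes → lcp
  [1] 8/2 → 0 ('')
  [2] 2/6 → 1 ('c')
  [3] 6/3 → 0 ('')
  [4] 3/14 → 0 ('')
  [5] 14/5 → 1 ('e')
  [6] 5/10 → 1 ('e')
  [7] 10/0 → 1 ('e')
  [8] 0/9 → 0 ('')
  [9] 9/11 → 1 ('f')
  [10] 11/7 → 0 ('')
  [11] 7/1 → 1 ('g')
  [12] 1/13 → 1 ('g')
  [13] 13/4 → 2 ('ge')
  [14] 4/12 → 1 ('g')

n(n+1)/2 = 15·16/2 = 120
Σ LCP = 0 + 0 + 1 + 0 + 0 + 1 + 1 + 1 + 0 + 1 + 0 + 1 + 1 + 2 + 1 = 10
distinct = 120 − 10 = 110

110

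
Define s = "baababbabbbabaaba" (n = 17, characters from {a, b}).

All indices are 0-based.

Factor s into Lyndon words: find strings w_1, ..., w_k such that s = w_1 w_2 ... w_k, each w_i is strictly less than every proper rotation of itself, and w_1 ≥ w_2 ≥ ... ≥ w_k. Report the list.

emit factor 1: 'b' (i=0, period=1)
emit factor 2: 'aababbabbbab' (i=1, period=12)
emit factor 3: 'aab' (i=13, period=3)
emit factor 4: 'a' (i=16, period=1)

["b", "aababbabbbab", "aab", "a"]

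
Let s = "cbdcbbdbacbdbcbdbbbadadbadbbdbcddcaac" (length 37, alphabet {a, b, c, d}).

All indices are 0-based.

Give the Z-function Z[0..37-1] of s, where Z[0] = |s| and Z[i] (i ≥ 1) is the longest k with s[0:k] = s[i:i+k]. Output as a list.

[37, 0, 0, 2, 0, 0, 0, 0, 0, 3, 0, 0, 0, 3, 0, 0, 0, 0, 0, 0, 0, 0, 0, 0, 0, 0, 0, 0, 0, 0, 1, 0, 0, 1, 0, 0, 1]

Z[0]=37
i=1: fresh scan; Z[1]=0
i=2: fresh scan; Z[2]=0
i=3: fresh scan; Z[3]=2 scan→box=[3,5)
i=4: min(r-i=1, Z[1]=0)=0; Z[4]=0
i=5: fresh scan; Z[5]=0
i=6: fresh scan; Z[6]=0
i=7: fresh scan; Z[7]=0
i=8: fresh scan; Z[8]=0
i=9: fresh scan; Z[9]=3 scan→box=[9,12)
i=10: min(r-i=2, Z[1]=0)=0; Z[10]=0
i=11: min(r-i=1, Z[2]=0)=0; Z[11]=0
i=12: fresh scan; Z[12]=0
i=13: fresh scan; Z[13]=3 scan→box=[13,16)
i=14: min(r-i=2, Z[1]=0)=0; Z[14]=0
i=15: min(r-i=1, Z[2]=0)=0; Z[15]=0
i=16: fresh scan; Z[16]=0
i=17: fresh scan; Z[17]=0
i=18: fresh scan; Z[18]=0
i=19: fresh scan; Z[19]=0
i=20: fresh scan; Z[20]=0
i=21: fresh scan; Z[21]=0
i=22: fresh scan; Z[22]=0
i=23: fresh scan; Z[23]=0
i=24: fresh scan; Z[24]=0
i=25: fresh scan; Z[25]=0
i=26: fresh scan; Z[26]=0
i=27: fresh scan; Z[27]=0
i=28: fresh scan; Z[28]=0
i=29: fresh scan; Z[29]=0
i=30: fresh scan; Z[30]=1 scan→box=[30,31)
i=31: fresh scan; Z[31]=0
i=32: fresh scan; Z[32]=0
i=33: fresh scan; Z[33]=1 scan→box=[33,34)
i=34: fresh scan; Z[34]=0
i=35: fresh scan; Z[35]=0
i=36: fresh scan; Z[36]=1 scan→box=[36,37)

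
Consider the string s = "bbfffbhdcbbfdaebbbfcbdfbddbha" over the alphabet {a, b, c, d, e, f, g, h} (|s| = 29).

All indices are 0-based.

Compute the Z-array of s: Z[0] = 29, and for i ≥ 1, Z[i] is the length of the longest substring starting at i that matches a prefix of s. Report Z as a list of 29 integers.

Z[0]=29
i=1: outside box; Z[1]=1 extend→box=[1,2)
i=2: outside box; Z[2]=0
i=3: outside box; Z[3]=0
i=4: outside box; Z[4]=0
i=5: outside box; Z[5]=1 extend→box=[5,6)
i=6: outside box; Z[6]=0
i=7: outside box; Z[7]=0
i=8: outside box; Z[8]=0
i=9: outside box; Z[9]=3 extend→box=[9,12)
i=10: min(r-i=2, Z[1]=1)=1; Z[10]=1
i=11: min(r-i=1, Z[2]=0)=0; Z[11]=0
i=12: outside box; Z[12]=0
i=13: outside box; Z[13]=0
i=14: outside box; Z[14]=0
i=15: outside box; Z[15]=2 extend→box=[15,17)
i=16: min(r-i=1, Z[1]=1)=1; Z[16]=3 extend→box=[16,19)
i=17: min(r-i=2, Z[1]=1)=1; Z[17]=1
i=18: min(r-i=1, Z[2]=0)=0; Z[18]=0
i=19: outside box; Z[19]=0
i=20: outside box; Z[20]=1 extend→box=[20,21)
i=21: outside box; Z[21]=0
i=22: outside box; Z[22]=0
i=23: outside box; Z[23]=1 extend→box=[23,24)
i=24: outside box; Z[24]=0
i=25: outside box; Z[25]=0
i=26: outside box; Z[26]=1 extend→box=[26,27)
i=27: outside box; Z[27]=0
i=28: outside box; Z[28]=0

[29, 1, 0, 0, 0, 1, 0, 0, 0, 3, 1, 0, 0, 0, 0, 2, 3, 1, 0, 0, 1, 0, 0, 1, 0, 0, 1, 0, 0]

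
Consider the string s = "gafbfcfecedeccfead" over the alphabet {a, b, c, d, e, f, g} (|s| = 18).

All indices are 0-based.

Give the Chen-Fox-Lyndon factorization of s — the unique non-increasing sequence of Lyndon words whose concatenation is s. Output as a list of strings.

["g", "afbfcfecedeccfe", "ad"]

emit factor 1: 'g' (i=0, period=1)
emit factor 2: 'afbfcfecedeccfe' (i=1, period=15)
emit factor 3: 'ad' (i=16, period=2)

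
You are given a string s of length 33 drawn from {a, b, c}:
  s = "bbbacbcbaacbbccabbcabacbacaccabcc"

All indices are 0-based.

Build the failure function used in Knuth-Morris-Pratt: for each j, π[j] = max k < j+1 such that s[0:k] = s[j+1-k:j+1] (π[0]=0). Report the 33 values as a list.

[0, 1, 2, 0, 0, 1, 0, 1, 0, 0, 0, 1, 2, 0, 0, 0, 1, 2, 0, 0, 1, 0, 0, 1, 0, 0, 0, 0, 0, 0, 1, 0, 0]

π[0] = 0
j=1 s[j]='b': π[1]=1 (border 'b')
j=2 s[j]='b': π[2]=2 (border 'bb')
j=3 s[j]='a': k: 2→1→0; π[3]=0 (border '')
j=4 s[j]='c': π[4]=0 (border '')
j=5 s[j]='b': π[5]=1 (border 'b')
j=6 s[j]='c': k: 1→0; π[6]=0 (border '')
j=7 s[j]='b': π[7]=1 (border 'b')
j=8 s[j]='a': k: 1→0; π[8]=0 (border '')
j=9 s[j]='a': π[9]=0 (border '')
j=10 s[j]='c': π[10]=0 (border '')
j=11 s[j]='b': π[11]=1 (border 'b')
j=12 s[j]='b': π[12]=2 (border 'bb')
j=13 s[j]='c': k: 2→1→0; π[13]=0 (border '')
j=14 s[j]='c': π[14]=0 (border '')
j=15 s[j]='a': π[15]=0 (border '')
j=16 s[j]='b': π[16]=1 (border 'b')
j=17 s[j]='b': π[17]=2 (border 'bb')
j=18 s[j]='c': k: 2→1→0; π[18]=0 (border '')
j=19 s[j]='a': π[19]=0 (border '')
j=20 s[j]='b': π[20]=1 (border 'b')
j=21 s[j]='a': k: 1→0; π[21]=0 (border '')
j=22 s[j]='c': π[22]=0 (border '')
j=23 s[j]='b': π[23]=1 (border 'b')
j=24 s[j]='a': k: 1→0; π[24]=0 (border '')
j=25 s[j]='c': π[25]=0 (border '')
j=26 s[j]='a': π[26]=0 (border '')
j=27 s[j]='c': π[27]=0 (border '')
j=28 s[j]='c': π[28]=0 (border '')
j=29 s[j]='a': π[29]=0 (border '')
j=30 s[j]='b': π[30]=1 (border 'b')
j=31 s[j]='c': k: 1→0; π[31]=0 (border '')
j=32 s[j]='c': π[32]=0 (border '')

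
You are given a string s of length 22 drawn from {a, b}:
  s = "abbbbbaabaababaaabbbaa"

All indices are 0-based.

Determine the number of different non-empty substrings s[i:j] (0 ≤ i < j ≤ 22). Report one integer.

195

sorted suffixes:
  #0 SA[0]=21  'a'
  #1 SA[1]=20  'aa'
  #2 SA[2]=14  'aaabbbaa'
  #3 SA[3]=6  'aabaababaaabbbaa'
  #4 SA[4]=9  'aababaaabbbaa'
  #5 SA[5]=15  'aabbbaa'
  #6 SA[6]=12  'abaaabbbaa'
  #7 SA[7]=7  'abaababaaabbbaa'
  #8 SA[8]=10  'ababaaabbbaa'
  #9 SA[9]=16  'abbbaa'
  #10 SA[10]=0  'abbbbbaabaababaaabbbaa'
  #11 SA[11]=19  'baa'
  #12 SA[12]=13  'baaabbbaa'
  #13 SA[13]=5  'baabaababaaabbbaa'
  #14 SA[14]=8  'baababaaabbbaa'
  #15 SA[15]=11  'babaaabbbaa'
  #16 SA[16]=18  'bbaa'
  #17 SA[17]=4  'bbaabaababaaabbbaa'
  #18 SA[18]=17  'bbbaa'
  #19 SA[19]=3  'bbbaabaababaaabbbaa'
  #20 SA[20]=2  'bbbbaabaababaaabbbaa'
  #21 SA[21]=1  'bbbbbaabaababaaabbbaa'

SA = [21, 20, 14, 6, 9, 15, 12, 7, 10, 16, 0, 19, 13, 5, 8, 11, 18, 4, 17, 3, 2, 1]
i: (SA[i-1],SA[i]) lcp shared
  1: (21,20) 1 'a'
  2: (20,14) 2 'aa'
  3: (14,6) 2 'aa'
  4: (6,9) 4 'aaba'
  5: (9,15) 3 'aab'
  6: (15,12) 1 'a'
  7: (12,7) 4 'abaa'
  8: (7,10) 3 'aba'
  9: (10,16) 2 'ab'
  10: (16,0) 4 'abbb'
  11: (0,19) 0 ''
  12: (19,13) 3 'baa'
  13: (13,5) 3 'baa'
  14: (5,8) 5 'baaba'
  15: (8,11) 2 'ba'
  16: (11,18) 1 'b'
  17: (18,4) 4 'bbaa'
  18: (4,17) 2 'bb'
  19: (17,3) 5 'bbbaa'
  20: (3,2) 3 'bbb'
  21: (2,1) 4 'bbbb'

n(n+1)/2 = 22·23/2 = 253
Σ LCP = 0 + 1 + 2 + 2 + 4 + 3 + 1 + 4 + 3 + 2 + 4 + 0 + 3 + 3 + 5 + 2 + 1 + 4 + 2 + 5 + 3 + 4 = 58
distinct = 253 − 58 = 195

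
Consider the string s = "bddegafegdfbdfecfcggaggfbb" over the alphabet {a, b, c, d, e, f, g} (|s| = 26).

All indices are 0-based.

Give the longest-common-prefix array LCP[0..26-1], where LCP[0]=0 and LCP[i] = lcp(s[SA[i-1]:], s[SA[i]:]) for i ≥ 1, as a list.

sorted suffixes:
  #0 SA[0]=5  'afegdfbdfecfcggaggfbb'
  #1 SA[1]=20  'aggfbb'
  #2 SA[2]=25  'b'
  #3 SA[3]=24  'bb'
  #4 SA[4]=0  'bddegafegdfbdfecfcggaggfbb'
  #5 SA[5]=11  'bdfecfcggaggfbb'
  #6 SA[6]=15  'cfcggaggfbb'
  #7 SA[7]=17  'cggaggfbb'
  #8 SA[8]=1  'ddegafegdfbdfecfcggaggfbb'
  #9 SA[9]=2  'degafegdfbdfecfcggaggfbb'
  #10 SA[10]=9  'dfbdfecfcggaggfbb'
  #11 SA[11]=12  'dfecfcggaggfbb'
  #12 SA[12]=14  'ecfcggaggfbb'
  #13 SA[13]=3  'egafegdfbdfecfcggaggfbb'
  #14 SA[14]=7  'egdfbdfecfcggaggfbb'
  #15 SA[15]=23  'fbb'
  #16 SA[16]=10  'fbdfecfcggaggfbb'
  #17 SA[17]=16  'fcggaggfbb'
  #18 SA[18]=13  'fecfcggaggfbb'
  #19 SA[19]=6  'fegdfbdfecfcggaggfbb'
  #20 SA[20]=4  'gafegdfbdfecfcggaggfbb'
  #21 SA[21]=19  'gaggfbb'
  #22 SA[22]=8  'gdfbdfecfcggaggfbb'
  #23 SA[23]=22  'gfbb'
  #24 SA[24]=18  'ggaggfbb'
  #25 SA[25]=21  'ggfbb'

SA = [5, 20, 25, 24, 0, 11, 15, 17, 1, 2, 9, 12, 14, 3, 7, 23, 10, 16, 13, 6, 4, 19, 8, 22, 18, 21]
[i] adj suffixes → lcp
  [1] 5/20 → 1 ('a')
  [2] 20/25 → 0 ('')
  [3] 25/24 → 1 ('b')
  [4] 24/0 → 1 ('b')
  [5] 0/11 → 2 ('bd')
  [6] 11/15 → 0 ('')
  [7] 15/17 → 1 ('c')
  [8] 17/1 → 0 ('')
  [9] 1/2 → 1 ('d')
  [10] 2/9 → 1 ('d')
  [11] 9/12 → 2 ('df')
  [12] 12/14 → 0 ('')
  [13] 14/3 → 1 ('e')
  [14] 3/7 → 2 ('eg')
  [15] 7/23 → 0 ('')
  [16] 23/10 → 2 ('fb')
  [17] 10/16 → 1 ('f')
  [18] 16/13 → 1 ('f')
  [19] 13/6 → 2 ('fe')
  [20] 6/4 → 0 ('')
  [21] 4/19 → 2 ('ga')
  [22] 19/8 → 1 ('g')
  [23] 8/22 → 1 ('g')
  [24] 22/18 → 1 ('g')
  [25] 18/21 → 2 ('gg')

[0, 1, 0, 1, 1, 2, 0, 1, 0, 1, 1, 2, 0, 1, 2, 0, 2, 1, 1, 2, 0, 2, 1, 1, 1, 2]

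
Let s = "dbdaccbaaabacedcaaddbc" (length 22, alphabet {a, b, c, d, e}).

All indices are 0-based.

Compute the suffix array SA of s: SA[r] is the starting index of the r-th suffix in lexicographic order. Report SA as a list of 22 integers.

sorted suffixes:
  #0 SA[0]=7  'aaabacedcaaddbc'
  #1 SA[1]=8  'aabacedcaaddbc'
  #2 SA[2]=16  'aaddbc'
  #3 SA[3]=9  'abacedcaaddbc'
  #4 SA[4]=3  'accbaaabacedcaaddbc'
  #5 SA[5]=11  'acedcaaddbc'
  #6 SA[6]=17  'addbc'
  #7 SA[7]=6  'baaabacedcaaddbc'
  #8 SA[8]=10  'bacedcaaddbc'
  #9 SA[9]=20  'bc'
  #10 SA[10]=1  'bdaccbaaabacedcaaddbc'
  #11 SA[11]=21  'c'
  #12 SA[12]=15  'caaddbc'
  #13 SA[13]=5  'cbaaabacedcaaddbc'
  #14 SA[14]=4  'ccbaaabacedcaaddbc'
  #15 SA[15]=12  'cedcaaddbc'
  #16 SA[16]=2  'daccbaaabacedcaaddbc'
  #17 SA[17]=19  'dbc'
  #18 SA[18]=0  'dbdaccbaaabacedcaaddbc'
  #19 SA[19]=14  'dcaaddbc'
  #20 SA[20]=18  'ddbc'
  #21 SA[21]=13  'edcaaddbc'

[7, 8, 16, 9, 3, 11, 17, 6, 10, 20, 1, 21, 15, 5, 4, 12, 2, 19, 0, 14, 18, 13]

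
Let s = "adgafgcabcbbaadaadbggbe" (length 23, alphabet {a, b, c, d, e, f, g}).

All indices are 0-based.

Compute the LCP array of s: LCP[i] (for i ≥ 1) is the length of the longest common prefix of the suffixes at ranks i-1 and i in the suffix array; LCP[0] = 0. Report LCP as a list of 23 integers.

sorted suffixes:
  #0 SA[0]=12  'aadaadbggbe'
  #1 SA[1]=15  'aadbggbe'
  #2 SA[2]=7  'abcbbaadaadbggbe'
  #3 SA[3]=13  'adaadbggbe'
  #4 SA[4]=16  'adbggbe'
  #5 SA[5]=0  'adgafgcabcbbaadaadbggbe'
  #6 SA[6]=3  'afgcabcbbaadaadbggbe'
  #7 SA[7]=11  'baadaadbggbe'
  #8 SA[8]=10  'bbaadaadbggbe'
  #9 SA[9]=8  'bcbbaadaadbggbe'
  #10 SA[10]=21  'be'
  #11 SA[11]=18  'bggbe'
  #12 SA[12]=6  'cabcbbaadaadbggbe'
  #13 SA[13]=9  'cbbaadaadbggbe'
  #14 SA[14]=14  'daadbggbe'
  #15 SA[15]=17  'dbggbe'
  #16 SA[16]=1  'dgafgcabcbbaadaadbggbe'
  #17 SA[17]=22  'e'
  #18 SA[18]=4  'fgcabcbbaadaadbggbe'
  #19 SA[19]=2  'gafgcabcbbaadaadbggbe'
  #20 SA[20]=20  'gbe'
  #21 SA[21]=5  'gcabcbbaadaadbggbe'
  #22 SA[22]=19  'ggbe'

SA = [12, 15, 7, 13, 16, 0, 3, 11, 10, 8, 21, 18, 6, 9, 14, 17, 1, 22, 4, 2, 20, 5, 19]
i: (SA[i-1],SA[i]) lcp shared
  1: (12,15) 3 'aad'
  2: (15,7) 1 'a'
  3: (7,13) 1 'a'
  4: (13,16) 2 'ad'
  5: (16,0) 2 'ad'
  6: (0,3) 1 'a'
  7: (3,11) 0 ''
  8: (11,10) 1 'b'
  9: (10,8) 1 'b'
  10: (8,21) 1 'b'
  11: (21,18) 1 'b'
  12: (18,6) 0 ''
  13: (6,9) 1 'c'
  14: (9,14) 0 ''
  15: (14,17) 1 'd'
  16: (17,1) 1 'd'
  17: (1,22) 0 ''
  18: (22,4) 0 ''
  19: (4,2) 0 ''
  20: (2,20) 1 'g'
  21: (20,5) 1 'g'
  22: (5,19) 1 'g'

[0, 3, 1, 1, 2, 2, 1, 0, 1, 1, 1, 1, 0, 1, 0, 1, 1, 0, 0, 0, 1, 1, 1]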